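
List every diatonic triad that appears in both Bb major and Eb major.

Bb, Cm, Eb, Gm

Triads in Bb major: Bb (I), Cm (ii), Dm (iii), Eb (IV), F (V), Gm (vi), Adim (vii°).
Triads in Eb major: Eb (I), Fm (ii), Gm (iii), Ab (IV), Bb (V), Cm (vi), Ddim (vii°).
Shared triads with their functions: Bb (I in Bb major, V in Eb major); Cm (ii in Bb major, vi in Eb major); Eb (IV in Bb major, I in Eb major); Gm (vi in Bb major, iii in Eb major).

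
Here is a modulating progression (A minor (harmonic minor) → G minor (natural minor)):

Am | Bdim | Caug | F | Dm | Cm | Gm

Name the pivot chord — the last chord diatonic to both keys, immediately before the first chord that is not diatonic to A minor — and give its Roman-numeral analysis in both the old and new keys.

Dm — iv in A minor, v in G minor

Chords diatonic to A minor: Am, Bdim, Caug, Dm, E, F, G♯dim.
Reading the progression, the first chord not in that set is Cm, so the modulation leaves A minor there.
The chord immediately before Cm is Dm, which is diatonic to both keys: iv in A minor and v in G minor.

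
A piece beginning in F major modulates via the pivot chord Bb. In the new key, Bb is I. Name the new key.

Bb major

The numeral I denotes a major triad on scale degree 1. With Bb on degree 1, the tonic of the new key is Bb.
Degree 1 carries a major triad in major keys, so the destination is Bb major.
Check: the diatonic triads of Bb major are Bb (I), Cm (ii), Dm (iii), Eb (IV), F (V), Gm (vi), Adim (vii°) — Bb is indeed I.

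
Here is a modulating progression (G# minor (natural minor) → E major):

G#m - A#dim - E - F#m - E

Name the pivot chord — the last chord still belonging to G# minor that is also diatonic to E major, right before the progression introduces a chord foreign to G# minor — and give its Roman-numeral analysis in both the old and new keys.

Chords diatonic to G# minor: G#m, A#dim, B, C#m, D#m, E, F#.
Reading the progression, the first chord not in that set is F#m, so the modulation leaves G# minor there.
The chord immediately before F#m is E, which is diatonic to both keys: VI in G# minor and I in E major.

E — VI in G# minor, I in E major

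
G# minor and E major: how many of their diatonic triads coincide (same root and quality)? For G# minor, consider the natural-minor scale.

4

Diatonic triads of G# minor (natural minor): G# minor (i), A# diminished (ii°), B major (III), C# minor (iv), D# minor (v), E major (VI), F# major (VII).
Diatonic triads of E major: E major (I), F# minor (ii), G# minor (iii), A major (IV), B major (V), C# minor (vi), D# diminished (vii°).
Matching root and quality in both lists: G# minor, B major, C# minor, E major.
That gives 4 common triads.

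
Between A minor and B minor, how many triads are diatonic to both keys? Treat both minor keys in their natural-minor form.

Diatonic triads of A minor (natural minor): Am (i), Bdim (ii°), C (III), Dm (iv), Em (v), F (VI), G (VII).
Diatonic triads of B minor (natural minor): Bm (i), C#dim (ii°), D (III), Em (iv), F#m (v), G (VI), A (VII).
Matching root and quality in both lists: Em, G.
That gives 2 common triads.

2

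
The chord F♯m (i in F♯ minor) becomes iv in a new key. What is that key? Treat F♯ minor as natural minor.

C♯ minor

The numeral iv denotes a minor triad on scale degree 4. With F♯ on degree 4, the tonic of the new key is C♯.
Degree 4 carries a minor triad in minor keys, so the destination is C♯ minor.
Check: the diatonic triads of C♯ minor (natural minor) are C♯m (i), D♯dim (ii°), E (III), F♯m (iv), G♯m (v), A (VI), B (VII) — F♯m is indeed iv.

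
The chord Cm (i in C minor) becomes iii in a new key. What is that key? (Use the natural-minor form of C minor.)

A♭ major

The numeral iii denotes a minor triad on scale degree 3. With C on degree 3, the tonic of the new key is A♭.
Degree 3 carries a minor triad in major keys, so the destination is A♭ major.
Check: the diatonic triads of A♭ major are A♭ (I), B♭m (ii), Cm (iii), D♭ (IV), E♭ (V), Fm (vi), Gdim (vii°) — Cm is indeed iii.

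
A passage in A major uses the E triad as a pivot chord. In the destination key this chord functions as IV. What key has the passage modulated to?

B major

The numeral IV denotes a major triad on scale degree 4. With E on degree 4, the tonic of the new key is B.
Degree 4 carries a major triad in major keys, so the destination is B major.
Check: the diatonic triads of B major are B (I), C#m (ii), D#m (iii), E (IV), F# (V), G#m (vi), A#dim (vii°) — E is indeed IV.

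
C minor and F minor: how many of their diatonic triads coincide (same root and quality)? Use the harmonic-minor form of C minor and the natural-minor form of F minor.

3

Diatonic triads of C minor (harmonic minor): C minor (i), D diminished (ii°), Eb augmented (III+), F minor (iv), G major (V), Ab major (VI), B diminished (vii°).
Diatonic triads of F minor (natural minor): F minor (i), G diminished (ii°), Ab major (III), Bb minor (iv), C minor (v), Db major (VI), Eb major (VII).
Matching root and quality in both lists: C minor, F minor, Ab major.
That gives 3 common triads.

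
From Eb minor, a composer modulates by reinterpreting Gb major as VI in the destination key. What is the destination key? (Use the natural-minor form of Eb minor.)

The numeral VI denotes a major triad on scale degree 6. With Gb on degree 6, the tonic of the new key is Bb.
Degree 6 carries a major triad in minor keys, so the destination is Bb minor.
Check: the diatonic triads of Bb minor (natural minor) are Bbm (i), Cdim (ii°), Db (III), Ebm (iv), Fm (v), Gb (VI), Ab (VII) — Gb major is indeed VI.

Bb minor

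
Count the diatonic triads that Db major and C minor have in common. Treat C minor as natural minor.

Diatonic triads of Db major: Db (I), Ebm (ii), Fm (iii), Gb (IV), Ab (V), Bbm (vi), Cdim (vii°).
Diatonic triads of C minor (natural minor): Cm (i), Ddim (ii°), Eb (III), Fm (iv), Gm (v), Ab (VI), Bb (VII).
Matching root and quality in both lists: Fm, Ab.
That gives 2 common triads.

2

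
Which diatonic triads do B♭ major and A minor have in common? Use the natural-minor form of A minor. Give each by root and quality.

Dm, F

Triads in B♭ major: B♭ major (I), C minor (ii), D minor (iii), E♭ major (IV), F major (V), G minor (vi), A diminished (vii°).
Triads in A minor (natural minor): A minor (i), B diminished (ii°), C major (III), D minor (iv), E minor (v), F major (VI), G major (VII).
Shared triads with their functions: D minor (iii in B♭ major, iv in A minor); F major (V in B♭ major, VI in A minor).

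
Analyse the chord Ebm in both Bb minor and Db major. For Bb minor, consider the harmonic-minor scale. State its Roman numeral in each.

The scale of Bb minor (harmonic minor) is Bb C Db Eb F Gb A; Eb is degree 4, and the triad built there (Eb-Gb-Bb) is minor, so it is iv.
The scale of Db major is Db Eb F Gb Ab Bb C; Eb is degree 2, and the triad built there (Eb-Gb-Bb) is minor, so it is ii.

iv in Bb minor; ii in Db major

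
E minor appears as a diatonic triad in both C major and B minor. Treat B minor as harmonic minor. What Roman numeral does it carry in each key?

iii in C major; iv in B minor

The scale of C major is C D E F G A B; E is degree 3, and the triad built there (E-G-B) is minor, so it is iii.
The scale of B minor (harmonic minor) is B C# D E F# G A#; E is degree 4, and the triad built there (E-G-B) is minor, so it is iv.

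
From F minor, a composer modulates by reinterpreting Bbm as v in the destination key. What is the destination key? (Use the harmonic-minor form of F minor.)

The numeral v denotes a minor triad on scale degree 5. With Bb on degree 5, the tonic of the new key is Eb.
Degree 5 carries a minor triad in natural-minor keys, so the destination is Eb minor.
Check: the diatonic triads of Eb minor (natural minor) are Ebm (i), Fdim (ii°), Gb (III), Abm (iv), Bbm (v), Cb (VI), Db (VII) — Bbm is indeed v.

Eb minor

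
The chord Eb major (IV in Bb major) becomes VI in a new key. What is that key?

The numeral VI denotes a major triad on scale degree 6. With Eb on degree 6, the tonic of the new key is G.
Degree 6 carries a major triad in minor keys, so the destination is G minor.
Check: the diatonic triads of G minor (natural minor) are Gm (i), Adim (ii°), Bb (III), Cm (iv), Dm (v), Eb (VI), F (VII) — Eb major is indeed VI.

G minor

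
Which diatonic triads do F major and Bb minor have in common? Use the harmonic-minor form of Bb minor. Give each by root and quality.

Triads in F major: F (I), Gm (ii), Am (iii), Bb (IV), C (V), Dm (vi), Edim (vii°).
Triads in Bb minor (harmonic minor): Bbm (i), Cdim (ii°), Dbaug (III+), Ebm (iv), F (V), Gb (VI), Adim (vii°).
Shared triads with their functions: F (I in F major, V in Bb minor).

F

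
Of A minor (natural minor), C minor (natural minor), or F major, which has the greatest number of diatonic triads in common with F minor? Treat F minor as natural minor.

Triads of F minor (natural minor): Fm (i), Gdim (ii°), A♭ (III), B♭m (iv), Cm (v), D♭ (VI), E♭ (VII).
A minor (natural minor) shares 0: none.
C minor (natural minor) shares 4: Fm, A♭, Cm, E♭.
F major shares 0: none.
The most common triads (4) are shared with C minor.

C minor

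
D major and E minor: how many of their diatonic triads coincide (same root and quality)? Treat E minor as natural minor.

Diatonic triads of D major: D (I), Em (ii), F#m (iii), G (IV), A (V), Bm (vi), C#dim (vii°).
Diatonic triads of E minor (natural minor): Em (i), F#dim (ii°), G (III), Am (iv), Bm (v), C (VI), D (VII).
Matching root and quality in both lists: D, Em, G, Bm.
That gives 4 common triads.

4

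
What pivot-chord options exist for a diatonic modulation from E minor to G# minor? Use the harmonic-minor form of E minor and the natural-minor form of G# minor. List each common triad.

B

Triads in E minor (harmonic minor): Em (i), F#dim (ii°), Gaug (III+), Am (iv), B (V), C (VI), D#dim (vii°).
Triads in G# minor (natural minor): G#m (i), A#dim (ii°), B (III), C#m (iv), D#m (v), E (VI), F# (VII).
Shared triads with their functions: B (V in E minor, III in G# minor).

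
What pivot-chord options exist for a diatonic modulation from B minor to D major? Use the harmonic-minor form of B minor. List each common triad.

Triads in B minor (harmonic minor): Bm (i), C#dim (ii°), Daug (III+), Em (iv), F# (V), G (VI), A#dim (vii°).
Triads in D major: D (I), Em (ii), F#m (iii), G (IV), A (V), Bm (vi), C#dim (vii°).
Shared triads with their functions: Bm (i in B minor, vi in D major); C#dim (ii° in B minor, vii° in D major); Em (iv in B minor, ii in D major); G (VI in B minor, IV in D major).

Bm, C#dim, Em, G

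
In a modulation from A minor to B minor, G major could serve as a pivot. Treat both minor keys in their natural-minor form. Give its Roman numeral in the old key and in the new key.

VII in A minor; VI in B minor

The scale of A minor (natural minor) is A B C D E F G; G is degree 7, and the triad built there (G-B-D) is major, so it is VII.
The scale of B minor (natural minor) is B C# D E F# G A; G is degree 6, and the triad built there (G-B-D) is major, so it is VI.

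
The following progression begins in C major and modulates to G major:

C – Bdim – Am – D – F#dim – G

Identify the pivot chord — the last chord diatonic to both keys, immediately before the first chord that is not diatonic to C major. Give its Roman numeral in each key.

Am — vi in C major, ii in G major

Chords diatonic to C major: C, Dm, Em, F, G, Am, Bdim.
Reading the progression, the first chord not in that set is D, so the modulation leaves C major there.
The chord immediately before D is Am, which is diatonic to both keys: vi in C major and ii in G major.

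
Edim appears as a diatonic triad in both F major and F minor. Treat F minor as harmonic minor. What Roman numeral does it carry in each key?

vii° in F major; vii° in F minor

The scale of F major is F G A B♭ C D E; E is degree 7, and the triad built there (E-G-B♭) is diminished, so it is vii°.
The scale of F minor (harmonic minor) is F G A♭ B♭ C D♭ E; E is degree 7, and the triad built there (E-G-B♭) is diminished, so it is vii°.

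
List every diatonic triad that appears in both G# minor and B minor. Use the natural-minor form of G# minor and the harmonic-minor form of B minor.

A#dim, F#

Triads in G# minor (natural minor): G# minor (i), A# diminished (ii°), B major (III), C# minor (iv), D# minor (v), E major (VI), F# major (VII).
Triads in B minor (harmonic minor): B minor (i), C# diminished (ii°), D augmented (III+), E minor (iv), F# major (V), G major (VI), A# diminished (vii°).
Shared triads with their functions: A# diminished (ii° in G# minor, vii° in B minor); F# major (VII in G# minor, V in B minor).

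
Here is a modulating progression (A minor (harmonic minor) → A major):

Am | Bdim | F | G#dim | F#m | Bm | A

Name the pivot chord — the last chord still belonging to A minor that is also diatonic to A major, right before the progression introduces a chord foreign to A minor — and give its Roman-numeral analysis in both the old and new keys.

G#dim — vii° in A minor, vii° in A major

Chords diatonic to A minor: Am, Bdim, Caug, Dm, E, F, G#dim.
Reading the progression, the first chord not in that set is F#m, so the modulation leaves A minor there.
The chord immediately before F#m is G#dim, which is diatonic to both keys: vii° in A minor and vii° in A major.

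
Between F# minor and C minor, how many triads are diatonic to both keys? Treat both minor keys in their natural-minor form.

0

Diatonic triads of F# minor (natural minor): F#m (i), G#dim (ii°), A (III), Bm (iv), C#m (v), D (VI), E (VII).
Diatonic triads of C minor (natural minor): Cm (i), Ddim (ii°), Eb (III), Fm (iv), Gm (v), Ab (VI), Bb (VII).
No triad has the same root and quality in both keys.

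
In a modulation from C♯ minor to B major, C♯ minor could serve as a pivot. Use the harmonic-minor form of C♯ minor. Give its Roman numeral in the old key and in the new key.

i in C♯ minor; ii in B major

The scale of C♯ minor (harmonic minor) is C♯ D♯ E F♯ G♯ A B♯; C♯ is degree 1, and the triad built there (C♯-E-G♯) is minor, so it is i.
The scale of B major is B C♯ D♯ E F♯ G♯ A♯; C♯ is degree 2, and the triad built there (C♯-E-G♯) is minor, so it is ii.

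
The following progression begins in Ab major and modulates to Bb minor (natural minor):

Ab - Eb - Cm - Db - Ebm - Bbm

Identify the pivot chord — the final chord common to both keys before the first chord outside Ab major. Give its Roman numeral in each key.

Chords diatonic to Ab major: Ab, Bbm, Cm, Db, Eb, Fm, Gdim.
Reading the progression, the first chord not in that set is Ebm, so the modulation leaves Ab major there.
The chord immediately before Ebm is Db, which is diatonic to both keys: IV in Ab major and III in Bb minor.

Db — IV in Ab major, III in Bb minor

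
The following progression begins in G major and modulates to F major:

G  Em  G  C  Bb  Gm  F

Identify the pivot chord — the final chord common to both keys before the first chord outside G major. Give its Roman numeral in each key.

C — IV in G major, V in F major

Chords diatonic to G major: G, Am, Bm, C, D, Em, F#dim.
Reading the progression, the first chord not in that set is Bb, so the modulation leaves G major there.
The chord immediately before Bb is C, which is diatonic to both keys: IV in G major and V in F major.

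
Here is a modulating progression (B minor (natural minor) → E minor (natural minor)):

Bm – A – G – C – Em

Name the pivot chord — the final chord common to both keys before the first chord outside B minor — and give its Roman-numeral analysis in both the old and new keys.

Chords diatonic to B minor: Bm, C♯dim, D, Em, F♯m, G, A.
Reading the progression, the first chord not in that set is C, so the modulation leaves B minor there.
The chord immediately before C is G, which is diatonic to both keys: VI in B minor and III in E minor.

G — VI in B minor, III in E minor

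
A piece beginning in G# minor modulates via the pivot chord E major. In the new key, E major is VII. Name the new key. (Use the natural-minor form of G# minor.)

F# minor

The numeral VII denotes a major triad on scale degree 7. With E on degree 7, the tonic of the new key is F#.
Degree 7 carries a major triad in natural-minor keys, so the destination is F# minor.
Check: the diatonic triads of F# minor (natural minor) are F#m (i), G#dim (ii°), A (III), Bm (iv), C#m (v), D (VI), E (VII) — E major is indeed VII.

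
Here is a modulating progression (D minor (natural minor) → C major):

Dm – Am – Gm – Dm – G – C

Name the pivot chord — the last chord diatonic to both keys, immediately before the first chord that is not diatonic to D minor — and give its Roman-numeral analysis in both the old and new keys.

Chords diatonic to D minor: Dm, Edim, F, Gm, Am, Bb, C.
Reading the progression, the first chord not in that set is G, so the modulation leaves D minor there.
The chord immediately before G is Dm, which is diatonic to both keys: i in D minor and ii in C major.

Dm — i in D minor, ii in C major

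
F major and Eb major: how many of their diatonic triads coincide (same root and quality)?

Diatonic triads of F major: F major (I), G minor (ii), A minor (iii), Bb major (IV), C major (V), D minor (vi), E diminished (vii°).
Diatonic triads of Eb major: Eb major (I), F minor (ii), G minor (iii), Ab major (IV), Bb major (V), C minor (vi), D diminished (vii°).
Matching root and quality in both lists: G minor, Bb major.
That gives 2 common triads.

2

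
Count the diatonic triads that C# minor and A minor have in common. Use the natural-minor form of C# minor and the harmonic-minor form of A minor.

1

Diatonic triads of C# minor (natural minor): C#m (i), D#dim (ii°), E (III), F#m (iv), G#m (v), A (VI), B (VII).
Diatonic triads of A minor (harmonic minor): Am (i), Bdim (ii°), Caug (III+), Dm (iv), E (V), F (VI), G#dim (vii°).
Matching root and quality in both lists: E.
That gives 1 common triad.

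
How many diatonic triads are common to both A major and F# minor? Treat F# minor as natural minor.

Diatonic triads of A major: A major (I), B minor (ii), C# minor (iii), D major (IV), E major (V), F# minor (vi), G# diminished (vii°).
Diatonic triads of F# minor (natural minor): F# minor (i), G# diminished (ii°), A major (III), B minor (iv), C# minor (v), D major (VI), E major (VII).
Matching root and quality in both lists: A major, B minor, C# minor, D major, E major, F# minor, G# diminished.
That gives 7 common triads.

7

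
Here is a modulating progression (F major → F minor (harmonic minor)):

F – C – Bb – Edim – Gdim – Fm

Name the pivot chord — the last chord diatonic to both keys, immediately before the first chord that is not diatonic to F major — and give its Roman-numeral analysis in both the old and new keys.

Chords diatonic to F major: F, Gm, Am, Bb, C, Dm, Edim.
Reading the progression, the first chord not in that set is Gdim, so the modulation leaves F major there.
The chord immediately before Gdim is Edim, which is diatonic to both keys: vii° in F major and vii° in F minor.

Edim — vii° in F major, vii° in F minor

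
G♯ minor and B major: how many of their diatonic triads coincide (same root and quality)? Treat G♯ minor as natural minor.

7

Diatonic triads of G♯ minor (natural minor): G♯ minor (i), A♯ diminished (ii°), B major (III), C♯ minor (iv), D♯ minor (v), E major (VI), F♯ major (VII).
Diatonic triads of B major: B major (I), C♯ minor (ii), D♯ minor (iii), E major (IV), F♯ major (V), G♯ minor (vi), A♯ diminished (vii°).
Matching root and quality in both lists: G♯ minor, A♯ diminished, B major, C♯ minor, D♯ minor, E major, F♯ major.
That gives 7 common triads.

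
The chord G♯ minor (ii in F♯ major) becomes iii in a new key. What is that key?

The numeral iii denotes a minor triad on scale degree 3. With G♯ on degree 3, the tonic of the new key is E.
Degree 3 carries a minor triad in major keys, so the destination is E major.
Check: the diatonic triads of E major are E (I), F♯m (ii), G♯m (iii), A (IV), B (V), C♯m (vi), D♯dim (vii°) — G♯ minor is indeed iii.

E major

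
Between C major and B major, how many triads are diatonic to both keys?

0

Diatonic triads of C major: C (I), Dm (ii), Em (iii), F (IV), G (V), Am (vi), Bdim (vii°).
Diatonic triads of B major: B (I), C#m (ii), D#m (iii), E (IV), F# (V), G#m (vi), A#dim (vii°).
No triad has the same root and quality in both keys.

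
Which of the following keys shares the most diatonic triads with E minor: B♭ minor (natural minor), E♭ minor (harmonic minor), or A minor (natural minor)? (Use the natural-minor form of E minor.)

Triads of E minor (natural minor): E minor (i), F♯ diminished (ii°), G major (III), A minor (iv), B minor (v), C major (VI), D major (VII).
B♭ minor (natural minor) shares 0: none.
E♭ minor (harmonic minor) shares 0: none.
A minor (natural minor) shares 4: Em, G, Am, C.
The most common triads (4) are shared with A minor.

A minor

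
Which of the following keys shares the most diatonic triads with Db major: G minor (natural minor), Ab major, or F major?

Ab major

Triads of Db major: Db (I), Ebm (ii), Fm (iii), Gb (IV), Ab (V), Bbm (vi), Cdim (vii°).
G minor (natural minor) shares 0: none.
Ab major shares 4: Db, Fm, Ab, Bbm.
F major shares 0: none.
The most common triads (4) are shared with Ab major.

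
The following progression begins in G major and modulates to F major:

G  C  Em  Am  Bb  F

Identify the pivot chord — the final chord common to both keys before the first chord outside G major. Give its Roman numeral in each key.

Am — ii in G major, iii in F major

Chords diatonic to G major: G, Am, Bm, C, D, Em, F#dim.
Reading the progression, the first chord not in that set is Bb, so the modulation leaves G major there.
The chord immediately before Bb is Am, which is diatonic to both keys: ii in G major and iii in F major.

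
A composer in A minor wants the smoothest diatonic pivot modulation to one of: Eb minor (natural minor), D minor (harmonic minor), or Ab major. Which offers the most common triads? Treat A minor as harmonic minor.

D minor

Triads of A minor (harmonic minor): A minor (i), B diminished (ii°), C augmented (III+), D minor (iv), E major (V), F major (VI), G# diminished (vii°).
Eb minor (natural minor) shares 0: none.
D minor (harmonic minor) shares 1: Dm.
Ab major shares 0: none.
The most common triads (1) are shared with D minor.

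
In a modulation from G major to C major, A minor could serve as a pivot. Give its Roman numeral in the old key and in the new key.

ii in G major; vi in C major

The scale of G major is G A B C D E F#; A is degree 2, and the triad built there (A-C-E) is minor, so it is ii.
The scale of C major is C D E F G A B; A is degree 6, and the triad built there (A-C-E) is minor, so it is vi.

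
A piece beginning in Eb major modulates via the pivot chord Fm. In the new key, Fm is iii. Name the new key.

The numeral iii denotes a minor triad on scale degree 3. With F on degree 3, the tonic of the new key is Db.
Degree 3 carries a minor triad in major keys, so the destination is Db major.
Check: the diatonic triads of Db major are Db (I), Ebm (ii), Fm (iii), Gb (IV), Ab (V), Bbm (vi), Cdim (vii°) — Fm is indeed iii.

Db major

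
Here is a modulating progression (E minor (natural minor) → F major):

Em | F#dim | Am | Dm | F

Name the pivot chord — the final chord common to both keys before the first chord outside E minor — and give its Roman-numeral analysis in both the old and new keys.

Chords diatonic to E minor: Em, F#dim, G, Am, Bm, C, D.
Reading the progression, the first chord not in that set is Dm, so the modulation leaves E minor there.
The chord immediately before Dm is Am, which is diatonic to both keys: iv in E minor and iii in F major.

Am — iv in E minor, iii in F major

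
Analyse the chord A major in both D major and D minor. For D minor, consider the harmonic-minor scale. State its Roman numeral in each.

The scale of D major is D E F# G A B C#; A is degree 5, and the triad built there (A-C#-E) is major, so it is V.
The scale of D minor (harmonic minor) is D E F G A Bb C#; A is degree 5, and the triad built there (A-C#-E) is major, so it is V.

V in D major; V in D minor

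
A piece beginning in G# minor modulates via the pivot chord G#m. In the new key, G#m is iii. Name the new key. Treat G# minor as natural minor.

The numeral iii denotes a minor triad on scale degree 3. With G# on degree 3, the tonic of the new key is E.
Degree 3 carries a minor triad in major keys, so the destination is E major.
Check: the diatonic triads of E major are E (I), F#m (ii), G#m (iii), A (IV), B (V), C#m (vi), D#dim (vii°) — G#m is indeed iii.

E major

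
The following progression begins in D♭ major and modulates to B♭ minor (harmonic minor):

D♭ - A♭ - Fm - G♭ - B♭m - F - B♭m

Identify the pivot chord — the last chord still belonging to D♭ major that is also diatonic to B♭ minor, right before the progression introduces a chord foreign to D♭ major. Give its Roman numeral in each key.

Chords diatonic to D♭ major: D♭, E♭m, Fm, G♭, A♭, B♭m, Cdim.
Reading the progression, the first chord not in that set is F, so the modulation leaves D♭ major there.
The chord immediately before F is B♭m, which is diatonic to both keys: vi in D♭ major and i in B♭ minor.

B♭m — vi in D♭ major, i in B♭ minor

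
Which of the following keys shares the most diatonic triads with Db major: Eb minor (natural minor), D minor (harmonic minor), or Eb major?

Eb minor

Triads of Db major: Db major (I), Eb minor (ii), F minor (iii), Gb major (IV), Ab major (V), Bb minor (vi), C diminished (vii°).
Eb minor (natural minor) shares 4: Db, Ebm, Gb, Bbm.
D minor (harmonic minor) shares 0: none.
Eb major shares 2: Fm, Ab.
The most common triads (4) are shared with Eb minor.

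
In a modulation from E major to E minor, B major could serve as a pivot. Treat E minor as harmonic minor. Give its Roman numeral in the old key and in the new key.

V in E major; V in E minor

The scale of E major is E F# G# A B C# D#; B is degree 5, and the triad built there (B-D#-F#) is major, so it is V.
The scale of E minor (harmonic minor) is E F# G A B C D#; B is degree 5, and the triad built there (B-D#-F#) is major, so it is V.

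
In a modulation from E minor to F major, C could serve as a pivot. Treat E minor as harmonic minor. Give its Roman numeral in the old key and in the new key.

The scale of E minor (harmonic minor) is E F# G A B C D#; C is degree 6, and the triad built there (C-E-G) is major, so it is VI.
The scale of F major is F G A Bb C D E; C is degree 5, and the triad built there (C-E-G) is major, so it is V.

VI in E minor; V in F major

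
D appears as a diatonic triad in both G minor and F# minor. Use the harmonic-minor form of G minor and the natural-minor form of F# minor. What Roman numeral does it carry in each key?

The scale of G minor (harmonic minor) is G A Bb C D Eb F#; D is degree 5, and the triad built there (D-F#-A) is major, so it is V.
The scale of F# minor (natural minor) is F# G# A B C# D E; D is degree 6, and the triad built there (D-F#-A) is major, so it is VI.

V in G minor; VI in F# minor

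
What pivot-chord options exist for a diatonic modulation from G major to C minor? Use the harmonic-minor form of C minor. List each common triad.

G

Triads in G major: G (I), Am (ii), Bm (iii), C (IV), D (V), Em (vi), F#dim (vii°).
Triads in C minor (harmonic minor): Cm (i), Ddim (ii°), Ebaug (III+), Fm (iv), G (V), Ab (VI), Bdim (vii°).
Shared triads with their functions: G (I in G major, V in C minor).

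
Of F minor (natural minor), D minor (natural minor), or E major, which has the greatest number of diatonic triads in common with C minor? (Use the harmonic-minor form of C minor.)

F minor

Triads of C minor (harmonic minor): Cm (i), Ddim (ii°), Ebaug (III+), Fm (iv), G (V), Ab (VI), Bdim (vii°).
F minor (natural minor) shares 3: Cm, Fm, Ab.
D minor (natural minor) shares 0: none.
E major shares 0: none.
The most common triads (3) are shared with F minor.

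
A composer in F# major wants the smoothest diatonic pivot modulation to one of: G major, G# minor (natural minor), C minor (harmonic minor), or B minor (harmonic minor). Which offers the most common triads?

G# minor

Triads of F# major: F# (I), G#m (ii), A#m (iii), B (IV), C# (V), D#m (vi), E#dim (vii°).
G major shares 0: none.
G# minor (natural minor) shares 4: F#, G#m, B, D#m.
C minor (harmonic minor) shares 0: none.
B minor (harmonic minor) shares 1: F#.
The most common triads (4) are shared with G# minor.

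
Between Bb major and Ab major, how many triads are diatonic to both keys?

Diatonic triads of Bb major: Bb (I), Cm (ii), Dm (iii), Eb (IV), F (V), Gm (vi), Adim (vii°).
Diatonic triads of Ab major: Ab (I), Bbm (ii), Cm (iii), Db (IV), Eb (V), Fm (vi), Gdim (vii°).
Matching root and quality in both lists: Cm, Eb.
That gives 2 common triads.

2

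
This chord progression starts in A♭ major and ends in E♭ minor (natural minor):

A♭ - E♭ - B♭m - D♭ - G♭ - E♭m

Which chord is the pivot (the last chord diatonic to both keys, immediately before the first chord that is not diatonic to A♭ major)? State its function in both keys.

Chords diatonic to A♭ major: A♭, B♭m, Cm, D♭, E♭, Fm, Gdim.
Reading the progression, the first chord not in that set is G♭, so the modulation leaves A♭ major there.
The chord immediately before G♭ is D♭, which is diatonic to both keys: IV in A♭ major and VII in E♭ minor.

D♭ — IV in A♭ major, VII in E♭ minor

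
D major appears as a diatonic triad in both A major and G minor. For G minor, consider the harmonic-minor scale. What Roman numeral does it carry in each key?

The scale of A major is A B C# D E F# G#; D is degree 4, and the triad built there (D-F#-A) is major, so it is IV.
The scale of G minor (harmonic minor) is G A Bb C D Eb F#; D is degree 5, and the triad built there (D-F#-A) is major, so it is V.

IV in A major; V in G minor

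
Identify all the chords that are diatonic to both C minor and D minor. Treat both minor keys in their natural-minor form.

Gm, Bb

Triads in C minor (natural minor): Cm (i), Ddim (ii°), Eb (III), Fm (iv), Gm (v), Ab (VI), Bb (VII).
Triads in D minor (natural minor): Dm (i), Edim (ii°), F (III), Gm (iv), Am (v), Bb (VI), C (VII).
Shared triads with their functions: Gm (v in C minor, iv in D minor); Bb (VII in C minor, VI in D minor).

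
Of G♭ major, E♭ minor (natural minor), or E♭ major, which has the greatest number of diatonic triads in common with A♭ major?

E♭ major

Triads of A♭ major: A♭ major (I), B♭ minor (ii), C minor (iii), D♭ major (IV), E♭ major (V), F minor (vi), G diminished (vii°).
G♭ major shares 2: B♭m, D♭.
E♭ minor (natural minor) shares 2: B♭m, D♭.
E♭ major shares 4: A♭, Cm, E♭, Fm.
The most common triads (4) are shared with E♭ major.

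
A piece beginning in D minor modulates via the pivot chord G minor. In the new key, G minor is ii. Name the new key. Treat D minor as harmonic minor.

The numeral ii denotes a minor triad on scale degree 2. With G on degree 2, the tonic of the new key is F.
Degree 2 carries a minor triad in major keys, so the destination is F major.
Check: the diatonic triads of F major are F (I), Gm (ii), Am (iii), Bb (IV), C (V), Dm (vi), Edim (vii°) — G minor is indeed ii.

F major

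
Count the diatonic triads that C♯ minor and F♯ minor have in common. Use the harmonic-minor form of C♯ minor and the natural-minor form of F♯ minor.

3

Diatonic triads of C♯ minor (harmonic minor): C♯ minor (i), D♯ diminished (ii°), E augmented (III+), F♯ minor (iv), G♯ major (V), A major (VI), B♯ diminished (vii°).
Diatonic triads of F♯ minor (natural minor): F♯ minor (i), G♯ diminished (ii°), A major (III), B minor (iv), C♯ minor (v), D major (VI), E major (VII).
Matching root and quality in both lists: C♯ minor, F♯ minor, A major.
That gives 3 common triads.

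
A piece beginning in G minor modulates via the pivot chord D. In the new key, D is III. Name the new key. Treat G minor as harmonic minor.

The numeral III denotes a major triad on scale degree 3. With D on degree 3, the tonic of the new key is B.
Degree 3 carries a major triad in natural-minor keys, so the destination is B minor.
Check: the diatonic triads of B minor (natural minor) are Bm (i), C#dim (ii°), D (III), Em (iv), F#m (v), G (VI), A (VII) — D is indeed III.

B minor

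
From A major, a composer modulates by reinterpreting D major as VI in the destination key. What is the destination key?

F# minor

The numeral VI denotes a major triad on scale degree 6. With D on degree 6, the tonic of the new key is F#.
Degree 6 carries a major triad in minor keys, so the destination is F# minor.
Check: the diatonic triads of F# minor (natural minor) are F#m (i), G#dim (ii°), A (III), Bm (iv), C#m (v), D (VI), E (VII) — D major is indeed VI.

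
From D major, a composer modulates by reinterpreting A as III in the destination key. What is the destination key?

F# minor

The numeral III denotes a major triad on scale degree 3. With A on degree 3, the tonic of the new key is F#.
Degree 3 carries a major triad in natural-minor keys, so the destination is F# minor.
Check: the diatonic triads of F# minor (natural minor) are F#m (i), G#dim (ii°), A (III), Bm (iv), C#m (v), D (VI), E (VII) — A is indeed III.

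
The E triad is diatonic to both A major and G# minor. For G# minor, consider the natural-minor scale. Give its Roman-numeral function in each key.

The scale of A major is A B C# D E F# G#; E is degree 5, and the triad built there (E-G#-B) is major, so it is V.
The scale of G# minor (natural minor) is G# A# B C# D# E F#; E is degree 6, and the triad built there (E-G#-B) is major, so it is VI.

V in A major; VI in G# minor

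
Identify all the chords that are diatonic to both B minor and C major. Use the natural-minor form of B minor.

Em, G

Triads in B minor (natural minor): B minor (i), C# diminished (ii°), D major (III), E minor (iv), F# minor (v), G major (VI), A major (VII).
Triads in C major: C major (I), D minor (ii), E minor (iii), F major (IV), G major (V), A minor (vi), B diminished (vii°).
Shared triads with their functions: E minor (iv in B minor, iii in C major); G major (VI in B minor, V in C major).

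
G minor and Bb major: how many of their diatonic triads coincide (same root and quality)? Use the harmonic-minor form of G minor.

4

Diatonic triads of G minor (harmonic minor): G minor (i), A diminished (ii°), Bb augmented (III+), C minor (iv), D major (V), Eb major (VI), F# diminished (vii°).
Diatonic triads of Bb major: Bb major (I), C minor (ii), D minor (iii), Eb major (IV), F major (V), G minor (vi), A diminished (vii°).
Matching root and quality in both lists: G minor, A diminished, C minor, Eb major.
That gives 4 common triads.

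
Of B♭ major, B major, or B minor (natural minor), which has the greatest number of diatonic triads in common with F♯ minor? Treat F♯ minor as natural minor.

Triads of F♯ minor (natural minor): F♯ minor (i), G♯ diminished (ii°), A major (III), B minor (iv), C♯ minor (v), D major (VI), E major (VII).
B♭ major shares 0: none.
B major shares 2: C♯m, E.
B minor (natural minor) shares 4: F♯m, A, Bm, D.
The most common triads (4) are shared with B minor.

B minor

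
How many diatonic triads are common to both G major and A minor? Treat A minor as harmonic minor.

Diatonic triads of G major: G major (I), A minor (ii), B minor (iii), C major (IV), D major (V), E minor (vi), F# diminished (vii°).
Diatonic triads of A minor (harmonic minor): A minor (i), B diminished (ii°), C augmented (III+), D minor (iv), E major (V), F major (VI), G# diminished (vii°).
Matching root and quality in both lists: A minor.
That gives 1 common triad.

1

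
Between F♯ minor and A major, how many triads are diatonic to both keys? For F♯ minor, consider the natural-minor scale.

7

Diatonic triads of F♯ minor (natural minor): F♯ minor (i), G♯ diminished (ii°), A major (III), B minor (iv), C♯ minor (v), D major (VI), E major (VII).
Diatonic triads of A major: A major (I), B minor (ii), C♯ minor (iii), D major (IV), E major (V), F♯ minor (vi), G♯ diminished (vii°).
Matching root and quality in both lists: F♯ minor, G♯ diminished, A major, B minor, C♯ minor, D major, E major.
That gives 7 common triads.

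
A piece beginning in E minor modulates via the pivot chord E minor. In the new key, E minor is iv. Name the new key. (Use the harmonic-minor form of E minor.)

The numeral iv denotes a minor triad on scale degree 4. With E on degree 4, the tonic of the new key is B.
Degree 4 carries a minor triad in minor keys, so the destination is B minor.
Check: the diatonic triads of B minor (natural minor) are Bm (i), C♯dim (ii°), D (III), Em (iv), F♯m (v), G (VI), A (VII) — E minor is indeed iv.

B minor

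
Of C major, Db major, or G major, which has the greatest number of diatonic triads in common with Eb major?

Db major

Triads of Eb major: Eb major (I), F minor (ii), G minor (iii), Ab major (IV), Bb major (V), C minor (vi), D diminished (vii°).
C major shares 0: none.
Db major shares 2: Fm, Ab.
G major shares 0: none.
The most common triads (2) are shared with Db major.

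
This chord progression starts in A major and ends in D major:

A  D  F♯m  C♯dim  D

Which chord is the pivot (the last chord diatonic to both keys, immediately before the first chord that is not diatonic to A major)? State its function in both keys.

F♯m — vi in A major, iii in D major

Chords diatonic to A major: A, Bm, C♯m, D, E, F♯m, G♯dim.
Reading the progression, the first chord not in that set is C♯dim, so the modulation leaves A major there.
The chord immediately before C♯dim is F♯m, which is diatonic to both keys: vi in A major and iii in D major.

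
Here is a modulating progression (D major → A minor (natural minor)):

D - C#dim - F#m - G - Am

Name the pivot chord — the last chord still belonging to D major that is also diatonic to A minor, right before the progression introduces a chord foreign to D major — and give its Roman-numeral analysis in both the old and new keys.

Chords diatonic to D major: D, Em, F#m, G, A, Bm, C#dim.
Reading the progression, the first chord not in that set is Am, so the modulation leaves D major there.
The chord immediately before Am is G, which is diatonic to both keys: IV in D major and VII in A minor.

G — IV in D major, VII in A minor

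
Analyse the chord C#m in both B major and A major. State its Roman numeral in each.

ii in B major; iii in A major

The scale of B major is B C# D# E F# G# A#; C# is degree 2, and the triad built there (C#-E-G#) is minor, so it is ii.
The scale of A major is A B C# D E F# G#; C# is degree 3, and the triad built there (C#-E-G#) is minor, so it is iii.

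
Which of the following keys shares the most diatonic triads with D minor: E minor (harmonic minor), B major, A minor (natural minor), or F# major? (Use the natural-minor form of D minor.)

A minor

Triads of D minor (natural minor): Dm (i), Edim (ii°), F (III), Gm (iv), Am (v), Bb (VI), C (VII).
E minor (harmonic minor) shares 2: Am, C.
B major shares 0: none.
A minor (natural minor) shares 4: Dm, F, Am, C.
F# major shares 0: none.
The most common triads (4) are shared with A minor.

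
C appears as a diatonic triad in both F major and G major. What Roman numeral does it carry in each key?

The scale of F major is F G A Bb C D E; C is degree 5, and the triad built there (C-E-G) is major, so it is V.
The scale of G major is G A B C D E F#; C is degree 4, and the triad built there (C-E-G) is major, so it is IV.

V in F major; IV in G major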